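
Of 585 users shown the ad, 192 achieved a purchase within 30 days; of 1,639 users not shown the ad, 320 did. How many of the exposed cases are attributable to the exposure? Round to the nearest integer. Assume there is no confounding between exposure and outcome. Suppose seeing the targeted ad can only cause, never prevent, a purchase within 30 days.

about 78 cases

p₁ = P(outcome | exposed) = 192/585 = 0.32821
p₀ = P(outcome | unexposed) = 320/1639 = 0.19524
PN = (p₁ − p₀)/p₁ = (0.32821 − 0.19524) / 0.32821 ≈ 0.40513.
Attributable cases ≈ PN × (exposed cases) = 0.40513 × 192 ≈ 77.78.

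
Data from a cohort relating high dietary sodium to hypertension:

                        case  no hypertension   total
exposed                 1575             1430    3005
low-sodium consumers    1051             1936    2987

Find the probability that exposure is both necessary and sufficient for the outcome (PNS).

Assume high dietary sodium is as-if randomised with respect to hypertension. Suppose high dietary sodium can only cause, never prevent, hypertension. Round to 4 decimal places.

PNS ≈ 0.1723

p₁ = P(outcome | exposed) = 1575/3005 = 0.52413
p₀ = P(outcome | unexposed) = 1051/2987 = 0.35186
Under exogeneity and monotonicity, PNS = p₁ − p₀.
PNS = 0.52413 − 0.35186 = 0.17227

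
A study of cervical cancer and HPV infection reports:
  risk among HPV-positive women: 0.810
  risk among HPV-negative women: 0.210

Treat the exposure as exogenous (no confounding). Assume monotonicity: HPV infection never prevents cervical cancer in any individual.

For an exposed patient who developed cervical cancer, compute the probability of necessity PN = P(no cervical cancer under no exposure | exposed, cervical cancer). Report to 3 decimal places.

Let p₁ = 0.81, p₀ = 0.21.
Under exogeneity and monotonicity, PN = (p₁ − p₀) / p₁.
PN = (0.81 − 0.21) / 0.81 = 0.6 / 0.81 ≈ 0.7407

PN ≈ 0.741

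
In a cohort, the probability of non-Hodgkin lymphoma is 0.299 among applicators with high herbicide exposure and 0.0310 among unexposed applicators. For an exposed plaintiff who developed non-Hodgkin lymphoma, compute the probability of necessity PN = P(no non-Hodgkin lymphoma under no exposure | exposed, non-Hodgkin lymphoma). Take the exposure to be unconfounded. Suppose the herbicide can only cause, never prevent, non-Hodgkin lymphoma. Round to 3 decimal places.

PN ≈ 0.896

Let p₁ = 0.299, p₀ = 0.031.
Under exogeneity and monotonicity, PN = (p₁ − p₀) / p₁.
PN = (0.299 − 0.031) / 0.299 = 0.268 / 0.299 ≈ 0.8963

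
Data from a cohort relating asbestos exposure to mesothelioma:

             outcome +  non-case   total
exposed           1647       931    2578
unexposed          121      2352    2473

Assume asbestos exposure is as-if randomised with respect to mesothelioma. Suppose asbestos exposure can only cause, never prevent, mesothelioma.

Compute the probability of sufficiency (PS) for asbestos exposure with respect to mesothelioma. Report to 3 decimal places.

p₁ = P(outcome | exposed) = 1647/2578 = 0.63887
p₀ = P(outcome | unexposed) = 121/2473 = 0.048928
Under exogeneity and monotonicity, PS = (p₁ − p₀)/(1 − p₀).
PS = (0.63887 − 0.048928) / 0.95107 ≈ 0.6203

PS ≈ 0.620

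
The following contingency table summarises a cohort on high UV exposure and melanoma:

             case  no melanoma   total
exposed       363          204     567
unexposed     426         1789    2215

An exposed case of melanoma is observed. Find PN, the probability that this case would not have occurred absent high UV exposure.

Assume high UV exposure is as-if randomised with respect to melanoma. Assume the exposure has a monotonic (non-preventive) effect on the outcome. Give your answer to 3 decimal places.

p₁ = P(outcome | exposed) = 363/567 = 0.64021
p₀ = P(outcome | unexposed) = 426/2215 = 0.19233
Under exogeneity and monotonicity, PN = (p₁ − p₀)/p₁.
PN = (0.64021 − 0.19233) / 0.64021 ≈ 0.6996

PN ≈ 0.700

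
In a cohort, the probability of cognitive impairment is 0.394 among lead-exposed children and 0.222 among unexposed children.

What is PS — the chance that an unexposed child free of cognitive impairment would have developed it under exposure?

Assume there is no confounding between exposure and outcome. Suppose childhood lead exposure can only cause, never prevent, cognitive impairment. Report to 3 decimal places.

Let p₁ = 0.394, p₀ = 0.222.
Under exogeneity and monotonicity, PS = (p₁ − p₀) / (1 − p₀).
PS = (0.394 − 0.222) / (1 − 0.222) = 0.172 / 0.778 ≈ 0.2211

PS ≈ 0.221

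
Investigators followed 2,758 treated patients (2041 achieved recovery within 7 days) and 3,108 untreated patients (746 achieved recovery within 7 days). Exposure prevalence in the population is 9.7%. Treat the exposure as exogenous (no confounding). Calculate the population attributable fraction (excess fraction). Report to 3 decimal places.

PAF ≈ 0.168

p₁ = P(outcome | exposed) = 2041/2758 = 0.74003
p₀ = P(outcome | unexposed) = 746/3108 = 0.24003
Overall risk P(Y=1) = π·p₁ + (1−π)·p₀ = 0.097×0.74003 + 0.903×0.24003 = 0.28853.
Under exogeneity, PAF = [P(Y=1) − p₀] / P(Y=1).
PAF = (0.28853 − 0.24003) / 0.28853 ≈ 0.1681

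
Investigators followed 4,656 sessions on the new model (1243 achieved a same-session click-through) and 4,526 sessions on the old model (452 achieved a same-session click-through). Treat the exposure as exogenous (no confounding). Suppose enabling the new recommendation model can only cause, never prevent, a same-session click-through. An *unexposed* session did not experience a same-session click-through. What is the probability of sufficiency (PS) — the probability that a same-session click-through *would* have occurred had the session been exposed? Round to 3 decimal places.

PS ≈ 0.186

p₁ = P(outcome | exposed) = 1243/4656 = 0.26697
p₀ = P(outcome | unexposed) = 452/4526 = 0.099867
Under exogeneity and monotonicity, PS = (p₁ − p₀) / (1 − p₀).
PS = (0.26697 − 0.099867) / (1 − 0.099867) = 0.1671 / 0.90013 ≈ 0.1856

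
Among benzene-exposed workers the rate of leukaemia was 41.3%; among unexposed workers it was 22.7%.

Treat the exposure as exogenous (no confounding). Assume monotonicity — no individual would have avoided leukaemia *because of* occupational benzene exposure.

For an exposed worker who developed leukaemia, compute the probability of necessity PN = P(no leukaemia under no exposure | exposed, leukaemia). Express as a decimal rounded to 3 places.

p₁ = 0.413, p₀ = 0.227.
Under exogeneity and monotonicity, PN = (p₁ − p₀) / p₁.
PN = (0.413 − 0.227) / 0.413 = 0.186 / 0.413 ≈ 0.4504

PN ≈ 0.450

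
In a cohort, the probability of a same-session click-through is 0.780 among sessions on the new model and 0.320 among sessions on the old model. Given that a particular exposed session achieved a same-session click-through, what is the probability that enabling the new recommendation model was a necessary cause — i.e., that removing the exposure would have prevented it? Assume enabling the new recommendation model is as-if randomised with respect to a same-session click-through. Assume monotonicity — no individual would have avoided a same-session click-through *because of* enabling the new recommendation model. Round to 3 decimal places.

Let p₁ = 0.78, p₀ = 0.32.
Under exogeneity and monotonicity, PN = (p₁ − p₀) / p₁.
PN = (0.78 − 0.32) / 0.78 = 0.46 / 0.78 ≈ 0.5897

PN ≈ 0.590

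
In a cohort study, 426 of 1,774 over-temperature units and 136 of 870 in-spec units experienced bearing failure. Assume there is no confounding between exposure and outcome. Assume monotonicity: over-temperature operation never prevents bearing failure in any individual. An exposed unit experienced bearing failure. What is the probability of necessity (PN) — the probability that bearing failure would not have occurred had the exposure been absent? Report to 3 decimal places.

PN ≈ 0.349

p₁ = P(outcome | exposed) = 426/1774 = 0.24014
p₀ = P(outcome | unexposed) = 136/870 = 0.15632
Under exogeneity and monotonicity, PN = (p₁ − p₀) / p₁.
PN = (0.24014 − 0.15632) / 0.24014 = 0.083813 / 0.24014 ≈ 0.3490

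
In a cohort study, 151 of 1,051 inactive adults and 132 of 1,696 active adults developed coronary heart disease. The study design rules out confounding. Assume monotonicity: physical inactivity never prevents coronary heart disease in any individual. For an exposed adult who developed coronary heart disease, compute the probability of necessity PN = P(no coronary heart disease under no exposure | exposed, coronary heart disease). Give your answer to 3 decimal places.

PN ≈ 0.458

p₁ = P(outcome | exposed) = 151/1051 = 0.14367
p₀ = P(outcome | unexposed) = 132/1696 = 0.07783
Under exogeneity and monotonicity, PN = (p₁ − p₀) / p₁.
PN = (0.14367 − 0.07783) / 0.14367 = 0.065843 / 0.14367 ≈ 0.4583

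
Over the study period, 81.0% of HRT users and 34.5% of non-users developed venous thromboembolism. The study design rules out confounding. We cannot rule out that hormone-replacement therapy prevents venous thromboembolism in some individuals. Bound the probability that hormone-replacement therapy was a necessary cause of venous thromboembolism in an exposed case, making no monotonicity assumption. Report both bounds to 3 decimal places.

0.574 ≤ PN ≤ 0.809

p₁ = 0.81, p₀ = 0.345.
Under exogeneity alone the bounds on PN are max{0,(p₁−p₀)/p₁} ≤ PN ≤ min{1,(1−p₀)/p₁}.
  lower = (p₁ − p₀)/p₁ = 0.465 / 0.81 ≈ 0.5741
  upper = min{1, (1 − p₀)/p₁} = 0.655 / 0.81 ≈ 0.8086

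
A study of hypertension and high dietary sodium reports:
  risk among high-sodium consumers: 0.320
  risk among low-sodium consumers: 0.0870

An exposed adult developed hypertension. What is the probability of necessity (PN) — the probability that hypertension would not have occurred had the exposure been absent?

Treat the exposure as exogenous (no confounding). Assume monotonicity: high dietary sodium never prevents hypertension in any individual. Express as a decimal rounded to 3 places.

PN ≈ 0.728

Let p₁ = 0.32, p₀ = 0.087.
Under exogeneity and monotonicity, PN = (p₁ − p₀) / p₁.
PN = (0.32 − 0.087) / 0.32 = 0.233 / 0.32 ≈ 0.7281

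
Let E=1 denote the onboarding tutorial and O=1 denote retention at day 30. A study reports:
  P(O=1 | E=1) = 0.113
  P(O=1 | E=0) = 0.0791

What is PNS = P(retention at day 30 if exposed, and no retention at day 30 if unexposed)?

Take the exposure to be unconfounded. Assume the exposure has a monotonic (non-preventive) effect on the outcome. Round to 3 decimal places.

PNS ≈ 0.034

Let p₁ = 0.113, p₀ = 0.0791.
Under exogeneity and monotonicity, PNS = p₁ − p₀.
PNS = 0.113 − 0.0791 = 0.0339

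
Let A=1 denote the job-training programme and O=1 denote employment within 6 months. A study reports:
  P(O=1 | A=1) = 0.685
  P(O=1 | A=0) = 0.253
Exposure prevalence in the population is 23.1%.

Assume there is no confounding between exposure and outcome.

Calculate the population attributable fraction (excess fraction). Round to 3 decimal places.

Let p₁ = 0.685, p₀ = 0.253.
Overall risk P(Y=1) = π·p₁ + (1−π)·p₀ = 0.231×0.685 + 0.769×0.253 = 0.35279.
Under exogeneity, PAF = [P(Y=1) − p₀] / P(Y=1).
PAF = (0.35279 − 0.253) / 0.35279 ≈ 0.2829

PAF ≈ 0.283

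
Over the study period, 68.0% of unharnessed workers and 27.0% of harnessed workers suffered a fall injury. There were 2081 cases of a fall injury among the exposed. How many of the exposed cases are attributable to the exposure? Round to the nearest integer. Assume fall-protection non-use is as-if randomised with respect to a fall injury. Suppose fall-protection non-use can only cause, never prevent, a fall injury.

about 1255 cases

p₁ = 0.68, p₀ = 0.27.
PN = (p₁ − p₀)/p₁ = (0.68 − 0.27) / 0.68 ≈ 0.60294.
Attributable cases ≈ PN × (exposed cases) = 0.60294 × 2081 ≈ 1254.72.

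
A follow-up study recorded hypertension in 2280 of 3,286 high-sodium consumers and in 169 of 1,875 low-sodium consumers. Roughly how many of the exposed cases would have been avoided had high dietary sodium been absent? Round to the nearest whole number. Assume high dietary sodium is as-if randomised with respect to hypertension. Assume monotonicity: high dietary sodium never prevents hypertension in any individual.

about 1984 cases

p₁ = P(outcome | exposed) = 2280/3286 = 0.69385
p₀ = P(outcome | unexposed) = 169/1875 = 0.090133
PN = (p₁ − p₀)/p₁ = (0.69385 − 0.090133) / 0.69385 ≈ 0.87010.
Attributable cases ≈ PN × (exposed cases) = 0.87010 × 2280 ≈ 1983.82.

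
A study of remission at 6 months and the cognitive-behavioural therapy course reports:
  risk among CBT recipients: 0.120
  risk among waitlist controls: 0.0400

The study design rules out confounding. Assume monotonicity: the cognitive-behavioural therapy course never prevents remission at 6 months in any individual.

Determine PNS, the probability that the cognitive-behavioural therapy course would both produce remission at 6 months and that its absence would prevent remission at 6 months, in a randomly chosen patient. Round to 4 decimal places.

Let p₁ = 0.12, p₀ = 0.04.
Under exogeneity and monotonicity, PNS = p₁ − p₀.
PNS = 0.12 − 0.04 = 0.08

PNS ≈ 0.0800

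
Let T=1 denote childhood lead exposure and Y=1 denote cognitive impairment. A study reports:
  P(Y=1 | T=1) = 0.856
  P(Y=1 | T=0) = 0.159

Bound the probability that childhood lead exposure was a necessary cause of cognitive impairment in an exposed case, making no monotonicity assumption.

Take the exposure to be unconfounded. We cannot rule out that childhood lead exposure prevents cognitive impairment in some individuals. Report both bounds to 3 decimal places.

0.814 ≤ PN ≤ 0.982

Let p₁ = 0.856, p₀ = 0.159.
Under exogeneity alone the bounds on PN are max{0,(p₁−p₀)/p₁} ≤ PN ≤ min{1,(1−p₀)/p₁}.
  lower = (p₁ − p₀)/p₁ = 0.697 / 0.856 ≈ 0.8143
  upper = min{1, (1 − p₀)/p₁} = 0.841 / 0.856 ≈ 0.9825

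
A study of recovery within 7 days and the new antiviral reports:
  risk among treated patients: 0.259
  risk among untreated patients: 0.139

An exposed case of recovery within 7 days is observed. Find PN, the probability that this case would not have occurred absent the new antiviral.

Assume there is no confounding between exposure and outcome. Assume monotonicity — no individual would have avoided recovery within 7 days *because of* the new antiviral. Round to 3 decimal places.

Let p₁ = 0.259, p₀ = 0.139.
Under exogeneity and monotonicity, PN = (p₁ − p₀) / p₁.
PN = (0.259 − 0.139) / 0.259 = 0.12 / 0.259 ≈ 0.4633

PN ≈ 0.463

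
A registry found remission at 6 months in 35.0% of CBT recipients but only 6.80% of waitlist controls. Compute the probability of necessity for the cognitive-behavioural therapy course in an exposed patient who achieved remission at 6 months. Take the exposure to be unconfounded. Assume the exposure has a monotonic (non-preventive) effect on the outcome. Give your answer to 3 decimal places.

p₁ = 0.35, p₀ = 0.068.
Under exogeneity and monotonicity, PN = (p₁ − p₀) / p₁.
PN = (0.35 − 0.068) / 0.35 = 0.282 / 0.35 ≈ 0.8057

PN ≈ 0.806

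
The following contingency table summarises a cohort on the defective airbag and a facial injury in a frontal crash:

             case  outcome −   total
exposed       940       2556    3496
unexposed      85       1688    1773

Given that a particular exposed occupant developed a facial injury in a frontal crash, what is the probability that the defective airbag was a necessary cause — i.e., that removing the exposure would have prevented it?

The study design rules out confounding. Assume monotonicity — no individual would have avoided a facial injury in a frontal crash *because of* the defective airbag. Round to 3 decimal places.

PN ≈ 0.822

p₁ = P(outcome | exposed) = 940/3496 = 0.26888
p₀ = P(outcome | unexposed) = 85/1773 = 0.047941
Under exogeneity and monotonicity, PN = (p₁ − p₀) / p₁.
PN = (0.26888 − 0.047941) / 0.26888 = 0.22094 / 0.26888 ≈ 0.8217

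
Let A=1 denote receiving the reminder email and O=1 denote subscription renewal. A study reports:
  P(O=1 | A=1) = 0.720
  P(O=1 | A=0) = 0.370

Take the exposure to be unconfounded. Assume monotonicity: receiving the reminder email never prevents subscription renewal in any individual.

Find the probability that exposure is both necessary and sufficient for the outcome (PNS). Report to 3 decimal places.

Let p₁ = 0.72, p₀ = 0.37.
Under exogeneity and monotonicity, PNS = p₁ − p₀.
PNS = 0.72 − 0.37 = 0.35

PNS ≈ 0.350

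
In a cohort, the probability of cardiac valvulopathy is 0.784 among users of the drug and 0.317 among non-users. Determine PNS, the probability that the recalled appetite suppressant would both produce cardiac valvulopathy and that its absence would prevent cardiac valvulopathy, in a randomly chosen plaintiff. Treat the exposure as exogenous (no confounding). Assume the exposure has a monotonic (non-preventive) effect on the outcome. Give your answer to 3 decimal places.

Let p₁ = 0.784, p₀ = 0.317.
Under exogeneity and monotonicity, PNS = p₁ − p₀.
PNS = 0.784 − 0.317 = 0.467

PNS ≈ 0.467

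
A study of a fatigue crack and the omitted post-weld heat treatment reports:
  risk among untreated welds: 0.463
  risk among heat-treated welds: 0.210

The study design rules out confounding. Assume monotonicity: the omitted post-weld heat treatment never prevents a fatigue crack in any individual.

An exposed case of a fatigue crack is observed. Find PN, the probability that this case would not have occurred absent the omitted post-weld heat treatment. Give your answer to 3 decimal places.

Let p₁ = 0.463, p₀ = 0.21.
Under exogeneity and monotonicity, PN = (p₁ − p₀) / p₁.
PN = (0.463 − 0.21) / 0.463 = 0.253 / 0.463 ≈ 0.5464

PN ≈ 0.546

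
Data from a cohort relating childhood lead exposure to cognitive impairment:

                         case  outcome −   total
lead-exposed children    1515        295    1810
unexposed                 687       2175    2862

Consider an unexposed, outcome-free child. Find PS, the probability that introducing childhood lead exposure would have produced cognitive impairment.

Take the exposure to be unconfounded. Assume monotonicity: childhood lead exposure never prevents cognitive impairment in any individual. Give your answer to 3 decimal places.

PS ≈ 0.786

p₁ = P(outcome | exposed) = 1515/1810 = 0.83702
p₀ = P(outcome | unexposed) = 687/2862 = 0.24004
Under exogeneity and monotonicity, PS = (p₁ − p₀)/(1 − p₀).
PS = (0.83702 − 0.24004) / 0.75996 ≈ 0.7855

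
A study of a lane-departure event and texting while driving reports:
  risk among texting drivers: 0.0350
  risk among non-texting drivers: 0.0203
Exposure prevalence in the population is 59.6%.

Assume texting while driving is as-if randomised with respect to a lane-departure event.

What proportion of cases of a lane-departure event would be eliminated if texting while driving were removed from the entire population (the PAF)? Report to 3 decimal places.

Let p₁ = 0.035, p₀ = 0.0203.
Overall risk P(Y=1) = π·p₁ + (1−π)·p₀ = 0.596×0.035 + 0.404×0.0203 = 0.029061.
Under exogeneity, PAF = [P(Y=1) − p₀] / P(Y=1).
PAF = (0.029061 − 0.0203) / 0.029061 ≈ 0.3015

PAF ≈ 0.301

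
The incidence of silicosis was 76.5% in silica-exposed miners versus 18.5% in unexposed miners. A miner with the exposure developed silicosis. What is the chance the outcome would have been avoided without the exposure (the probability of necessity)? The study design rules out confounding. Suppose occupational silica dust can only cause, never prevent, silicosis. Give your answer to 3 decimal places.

PN ≈ 0.758

p₁ = 0.765, p₀ = 0.185.
Under exogeneity and monotonicity, PN = (p₁ − p₀) / p₁.
PN = (0.765 − 0.185) / 0.765 = 0.58 / 0.765 ≈ 0.7582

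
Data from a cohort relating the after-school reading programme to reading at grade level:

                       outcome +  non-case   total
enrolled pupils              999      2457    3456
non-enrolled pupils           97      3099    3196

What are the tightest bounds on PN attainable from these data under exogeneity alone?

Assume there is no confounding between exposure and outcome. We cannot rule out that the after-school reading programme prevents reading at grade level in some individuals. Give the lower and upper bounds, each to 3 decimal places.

0.895 ≤ PN ≤ 1.000

p₁ = P(outcome | exposed) = 999/3456 = 0.28906
p₀ = P(outcome | unexposed) = 97/3196 = 0.03035
Under exogeneity alone the bounds on PN are max{0,(p₁−p₀)/p₁} ≤ PN ≤ min{1,(1−p₀)/p₁}.
  lower = (p₁ − p₀)/p₁ = 0.25871 / 0.28906 ≈ 0.8950
  upper = min{1, (1 − p₀)/p₁} = 0.96965 / 0.28906 ≈ 3.3545 → capped at 1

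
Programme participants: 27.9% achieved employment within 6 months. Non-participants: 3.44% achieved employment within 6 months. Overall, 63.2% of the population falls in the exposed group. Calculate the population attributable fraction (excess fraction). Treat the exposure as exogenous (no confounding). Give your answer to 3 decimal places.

p₁ = 0.279, p₀ = 0.0344.
Overall risk P(Y=1) = π·p₁ + (1−π)·p₀ = 0.632×0.279 + 0.368×0.0344 = 0.18899.
Under exogeneity, PAF = [P(Y=1) − p₀] / P(Y=1).
PAF = (0.18899 − 0.0344) / 0.18899 ≈ 0.8180

PAF ≈ 0.818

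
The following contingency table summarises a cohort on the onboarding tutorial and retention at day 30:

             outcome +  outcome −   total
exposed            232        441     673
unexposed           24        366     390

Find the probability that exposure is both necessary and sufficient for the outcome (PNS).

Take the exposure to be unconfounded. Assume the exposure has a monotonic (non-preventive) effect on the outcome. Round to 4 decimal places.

p₁ = P(outcome | exposed) = 232/673 = 0.34473
p₀ = P(outcome | unexposed) = 24/390 = 0.061538
Under exogeneity and monotonicity, PNS = p₁ − p₀.
PNS = 0.34473 − 0.061538 = 0.28319

PNS ≈ 0.2832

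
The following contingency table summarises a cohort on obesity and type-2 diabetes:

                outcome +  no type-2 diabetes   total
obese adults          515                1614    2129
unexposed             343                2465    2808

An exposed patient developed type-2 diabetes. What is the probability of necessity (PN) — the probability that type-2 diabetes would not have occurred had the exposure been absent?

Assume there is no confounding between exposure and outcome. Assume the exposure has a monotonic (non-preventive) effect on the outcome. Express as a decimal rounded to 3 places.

p₁ = P(outcome | exposed) = 515/2129 = 0.2419
p₀ = P(outcome | unexposed) = 343/2808 = 0.12215
Under exogeneity and monotonicity, PN = (p₁ − p₀)/p₁.
PN = (0.2419 − 0.12215) / 0.2419 ≈ 0.4950

PN ≈ 0.495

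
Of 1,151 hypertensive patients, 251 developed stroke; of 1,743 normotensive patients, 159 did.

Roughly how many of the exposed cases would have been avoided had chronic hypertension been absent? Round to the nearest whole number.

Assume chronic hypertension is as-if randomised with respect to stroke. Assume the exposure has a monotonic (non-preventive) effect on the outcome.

about 146 cases

p₁ = P(outcome | exposed) = 251/1151 = 0.21807
p₀ = P(outcome | unexposed) = 159/1743 = 0.091222
PN = (p₁ − p₀)/p₁ = (0.21807 − 0.091222) / 0.21807 ≈ 0.58169.
Attributable cases ≈ PN × (exposed cases) = 0.58169 × 251 ≈ 146.00.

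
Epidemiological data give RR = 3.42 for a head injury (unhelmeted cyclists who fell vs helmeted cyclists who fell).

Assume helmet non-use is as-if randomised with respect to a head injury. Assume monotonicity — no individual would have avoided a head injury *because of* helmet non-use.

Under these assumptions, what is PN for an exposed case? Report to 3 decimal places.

Under exogeneity and monotonicity, PN = (RR − 1) / RR = 1 − 1/RR.
PN = (3.42 − 1) / 3.42 = 2.42 / 3.42 ≈ 0.7076

PN ≈ 0.708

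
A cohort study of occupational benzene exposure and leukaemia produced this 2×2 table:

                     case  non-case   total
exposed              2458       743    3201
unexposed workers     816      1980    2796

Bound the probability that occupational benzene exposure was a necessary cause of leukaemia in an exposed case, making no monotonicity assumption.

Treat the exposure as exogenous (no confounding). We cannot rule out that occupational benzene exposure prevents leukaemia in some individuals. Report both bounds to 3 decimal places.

0.620 ≤ PN ≤ 0.922

p₁ = P(outcome | exposed) = 2458/3201 = 0.76789
p₀ = P(outcome | unexposed) = 816/2796 = 0.29185
Under exogeneity alone the bounds on PN are max{0,(p₁−p₀)/p₁} ≤ PN ≤ min{1,(1−p₀)/p₁}.
  lower = (p₁ − p₀)/p₁ = 0.47604 / 0.76789 ≈ 0.6199
  upper = min{1, (1 − p₀)/p₁} = 0.70815 / 0.76789 ≈ 0.9222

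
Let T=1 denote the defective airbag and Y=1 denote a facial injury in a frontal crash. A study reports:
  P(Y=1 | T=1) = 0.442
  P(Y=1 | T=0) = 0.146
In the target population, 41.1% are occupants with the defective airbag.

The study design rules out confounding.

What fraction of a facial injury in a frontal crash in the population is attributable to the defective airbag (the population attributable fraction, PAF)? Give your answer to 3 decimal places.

Let p₁ = 0.442, p₀ = 0.146.
Overall risk P(Y=1) = π·p₁ + (1−π)·p₀ = 0.411×0.442 + 0.589×0.146 = 0.26766.
Under exogeneity, PAF = [P(Y=1) − p₀] / P(Y=1).
PAF = (0.26766 − 0.146) / 0.26766 ≈ 0.4545

PAF ≈ 0.455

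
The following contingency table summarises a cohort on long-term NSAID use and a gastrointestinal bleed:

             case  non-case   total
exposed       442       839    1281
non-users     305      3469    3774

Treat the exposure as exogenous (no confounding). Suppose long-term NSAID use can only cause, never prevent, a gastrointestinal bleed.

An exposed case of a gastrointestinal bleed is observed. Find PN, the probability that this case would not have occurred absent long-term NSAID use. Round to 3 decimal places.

PN ≈ 0.766

p₁ = P(outcome | exposed) = 442/1281 = 0.34504
p₀ = P(outcome | unexposed) = 305/3774 = 0.080816
Under exogeneity and monotonicity, PN = (p₁ − p₀) / p₁.
PN = (0.34504 − 0.080816) / 0.34504 = 0.26423 / 0.34504 ≈ 0.7658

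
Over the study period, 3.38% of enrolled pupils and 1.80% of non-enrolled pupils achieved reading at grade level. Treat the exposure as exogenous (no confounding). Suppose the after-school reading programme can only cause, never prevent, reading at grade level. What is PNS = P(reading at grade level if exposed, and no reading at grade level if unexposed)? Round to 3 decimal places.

PNS ≈ 0.016

p₁ = 0.0338, p₀ = 0.018.
Under exogeneity and monotonicity, PNS = p₁ − p₀.
PNS = 0.0338 − 0.018 = 0.0158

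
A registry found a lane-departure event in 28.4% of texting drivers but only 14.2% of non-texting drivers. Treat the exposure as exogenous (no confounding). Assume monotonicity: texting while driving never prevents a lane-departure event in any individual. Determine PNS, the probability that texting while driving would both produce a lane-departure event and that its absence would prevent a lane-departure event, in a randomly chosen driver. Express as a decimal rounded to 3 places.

PNS ≈ 0.142

p₁ = 0.284, p₀ = 0.142.
Under exogeneity and monotonicity, PNS = p₁ − p₀.
PNS = 0.284 − 0.142 = 0.142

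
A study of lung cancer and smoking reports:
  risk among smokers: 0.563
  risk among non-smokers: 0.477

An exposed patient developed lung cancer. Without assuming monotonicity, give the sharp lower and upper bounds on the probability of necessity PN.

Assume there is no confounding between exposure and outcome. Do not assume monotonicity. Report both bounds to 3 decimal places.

Let p₁ = 0.563, p₀ = 0.477.
Under exogeneity alone the bounds on PN are max{0,(p₁−p₀)/p₁} ≤ PN ≤ min{1,(1−p₀)/p₁}.
  lower = (p₁ − p₀)/p₁ = 0.086 / 0.563 ≈ 0.1528
  upper = min{1, (1 − p₀)/p₁} = 0.523 / 0.563 ≈ 0.9290

0.153 ≤ PN ≤ 0.929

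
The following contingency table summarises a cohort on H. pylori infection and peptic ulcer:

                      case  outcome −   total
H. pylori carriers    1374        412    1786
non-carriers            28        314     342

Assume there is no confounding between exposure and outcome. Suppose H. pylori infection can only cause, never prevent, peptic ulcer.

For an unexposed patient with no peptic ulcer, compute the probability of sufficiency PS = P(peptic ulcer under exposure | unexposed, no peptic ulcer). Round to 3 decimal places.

PS ≈ 0.749

p₁ = P(outcome | exposed) = 1374/1786 = 0.76932
p₀ = P(outcome | unexposed) = 28/342 = 0.081871
Under exogeneity and monotonicity, PS = (p₁ − p₀)/(1 − p₀).
PS = (0.76932 − 0.081871) / 0.91813 ≈ 0.7487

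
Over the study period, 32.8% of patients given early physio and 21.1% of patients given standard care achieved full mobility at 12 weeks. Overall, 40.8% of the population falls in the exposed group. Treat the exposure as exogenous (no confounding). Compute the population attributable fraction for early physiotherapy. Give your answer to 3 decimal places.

PAF ≈ 0.184

p₁ = 0.328, p₀ = 0.211.
Overall risk P(Y=1) = π·p₁ + (1−π)·p₀ = 0.408×0.328 + 0.592×0.211 = 0.25874.
Under exogeneity, PAF = [P(Y=1) − p₀] / P(Y=1).
PAF = (0.25874 − 0.211) / 0.25874 ≈ 0.1845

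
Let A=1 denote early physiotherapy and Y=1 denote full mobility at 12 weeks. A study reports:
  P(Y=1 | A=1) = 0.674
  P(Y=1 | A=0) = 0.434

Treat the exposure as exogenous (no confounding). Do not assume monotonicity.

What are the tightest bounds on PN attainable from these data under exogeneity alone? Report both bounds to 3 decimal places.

0.356 ≤ PN ≤ 0.840

Let p₁ = 0.674, p₀ = 0.434.
Under exogeneity alone the bounds on PN are max{0,(p₁−p₀)/p₁} ≤ PN ≤ min{1,(1−p₀)/p₁}.
  lower = (p₁ − p₀)/p₁ = 0.24 / 0.674 ≈ 0.3561
  upper = min{1, (1 − p₀)/p₁} = 0.566 / 0.674 ≈ 0.8398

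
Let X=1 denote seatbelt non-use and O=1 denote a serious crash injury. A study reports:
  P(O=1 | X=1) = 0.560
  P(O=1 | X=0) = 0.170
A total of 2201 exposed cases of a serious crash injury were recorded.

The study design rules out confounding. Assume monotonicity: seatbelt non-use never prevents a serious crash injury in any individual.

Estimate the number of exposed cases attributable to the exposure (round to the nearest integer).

about 1533 cases

Let p₁ = 0.56, p₀ = 0.17.
PN = (p₁ − p₀)/p₁ = (0.56 − 0.17) / 0.56 ≈ 0.69643.
Attributable cases ≈ PN × (exposed cases) = 0.69643 × 2201 ≈ 1532.84.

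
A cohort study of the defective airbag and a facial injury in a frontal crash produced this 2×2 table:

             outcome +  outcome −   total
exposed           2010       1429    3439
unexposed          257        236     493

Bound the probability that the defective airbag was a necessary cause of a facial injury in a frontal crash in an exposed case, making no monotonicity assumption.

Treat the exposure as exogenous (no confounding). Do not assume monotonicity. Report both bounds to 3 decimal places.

0.108 ≤ PN ≤ 0.819

p₁ = P(outcome | exposed) = 2010/3439 = 0.58447
p₀ = P(outcome | unexposed) = 257/493 = 0.5213
Under exogeneity alone the bounds on PN are max{0,(p₁−p₀)/p₁} ≤ PN ≤ min{1,(1−p₀)/p₁}.
  lower = (p₁ − p₀)/p₁ = 0.063174 / 0.58447 ≈ 0.1081
  upper = min{1, (1 − p₀)/p₁} = 0.4787 / 0.58447 ≈ 0.8190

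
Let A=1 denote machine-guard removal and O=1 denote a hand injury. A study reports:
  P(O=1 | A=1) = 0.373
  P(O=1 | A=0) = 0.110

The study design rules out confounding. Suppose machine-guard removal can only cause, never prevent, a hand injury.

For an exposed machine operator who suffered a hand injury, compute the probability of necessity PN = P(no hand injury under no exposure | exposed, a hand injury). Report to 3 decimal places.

PN ≈ 0.705

Let p₁ = 0.373, p₀ = 0.11.
Under exogeneity and monotonicity, PN = (p₁ − p₀) / p₁.
PN = (0.373 − 0.11) / 0.373 = 0.263 / 0.373 ≈ 0.7051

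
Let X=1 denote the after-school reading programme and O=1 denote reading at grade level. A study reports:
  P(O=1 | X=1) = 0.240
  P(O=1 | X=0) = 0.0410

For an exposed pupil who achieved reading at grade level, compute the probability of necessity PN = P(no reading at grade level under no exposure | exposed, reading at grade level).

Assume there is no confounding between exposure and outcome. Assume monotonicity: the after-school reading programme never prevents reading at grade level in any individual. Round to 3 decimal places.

PN ≈ 0.829

Let p₁ = 0.24, p₀ = 0.041.
Under exogeneity and monotonicity, PN = (p₁ − p₀) / p₁.
PN = (0.24 − 0.041) / 0.24 = 0.199 / 0.24 ≈ 0.8292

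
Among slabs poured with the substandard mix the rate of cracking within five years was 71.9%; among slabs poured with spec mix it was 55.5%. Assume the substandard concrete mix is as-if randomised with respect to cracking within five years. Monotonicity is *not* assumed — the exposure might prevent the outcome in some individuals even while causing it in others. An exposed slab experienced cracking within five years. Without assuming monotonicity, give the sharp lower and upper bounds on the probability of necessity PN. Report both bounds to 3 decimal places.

p₁ = 0.719, p₀ = 0.555.
Under exogeneity alone the bounds on PN are max{0,(p₁−p₀)/p₁} ≤ PN ≤ min{1,(1−p₀)/p₁}.
  lower = (p₁ − p₀)/p₁ = 0.164 / 0.719 ≈ 0.2281
  upper = min{1, (1 − p₀)/p₁} = 0.445 / 0.719 ≈ 0.6189

0.228 ≤ PN ≤ 0.619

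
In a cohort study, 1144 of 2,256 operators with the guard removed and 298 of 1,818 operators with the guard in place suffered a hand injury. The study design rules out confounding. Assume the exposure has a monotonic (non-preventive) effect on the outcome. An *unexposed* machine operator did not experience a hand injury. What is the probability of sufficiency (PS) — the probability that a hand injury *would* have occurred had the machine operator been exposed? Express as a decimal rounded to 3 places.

PS ≈ 0.410

p₁ = P(outcome | exposed) = 1144/2256 = 0.50709
p₀ = P(outcome | unexposed) = 298/1818 = 0.16392
Under exogeneity and monotonicity, PS = (p₁ − p₀) / (1 − p₀).
PS = (0.50709 − 0.16392) / (1 − 0.16392) = 0.34318 / 0.83608 ≈ 0.4105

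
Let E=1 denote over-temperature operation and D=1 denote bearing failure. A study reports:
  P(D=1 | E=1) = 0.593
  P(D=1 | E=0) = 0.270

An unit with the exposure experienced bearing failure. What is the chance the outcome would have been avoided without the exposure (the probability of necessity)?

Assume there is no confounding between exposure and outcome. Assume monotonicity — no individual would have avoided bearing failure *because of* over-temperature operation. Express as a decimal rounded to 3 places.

PN ≈ 0.545

Let p₁ = 0.593, p₀ = 0.27.
Under exogeneity and monotonicity, PN = (p₁ − p₀) / p₁.
PN = (0.593 − 0.27) / 0.593 = 0.323 / 0.593 ≈ 0.5447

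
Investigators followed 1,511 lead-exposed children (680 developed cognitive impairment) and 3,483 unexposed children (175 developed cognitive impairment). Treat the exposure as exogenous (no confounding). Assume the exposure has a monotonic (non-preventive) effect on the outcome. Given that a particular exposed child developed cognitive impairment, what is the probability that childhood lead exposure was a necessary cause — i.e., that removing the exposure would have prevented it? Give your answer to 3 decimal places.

p₁ = P(outcome | exposed) = 680/1511 = 0.45003
p₀ = P(outcome | unexposed) = 175/3483 = 0.050244
Under exogeneity and monotonicity, PN = (p₁ − p₀) / p₁.
PN = (0.45003 − 0.050244) / 0.45003 = 0.39979 / 0.45003 ≈ 0.8884

PN ≈ 0.888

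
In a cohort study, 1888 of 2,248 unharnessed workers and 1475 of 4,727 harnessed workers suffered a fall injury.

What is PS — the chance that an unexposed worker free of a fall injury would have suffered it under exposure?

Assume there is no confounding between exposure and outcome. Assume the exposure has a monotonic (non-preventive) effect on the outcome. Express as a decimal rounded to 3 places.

p₁ = P(outcome | exposed) = 1888/2248 = 0.83986
p₀ = P(outcome | unexposed) = 1475/4727 = 0.31204
Under exogeneity and monotonicity, PS = (p₁ − p₀) / (1 − p₀).
PS = (0.83986 − 0.31204) / (1 − 0.31204) = 0.52782 / 0.68796 ≈ 0.7672

PS ≈ 0.767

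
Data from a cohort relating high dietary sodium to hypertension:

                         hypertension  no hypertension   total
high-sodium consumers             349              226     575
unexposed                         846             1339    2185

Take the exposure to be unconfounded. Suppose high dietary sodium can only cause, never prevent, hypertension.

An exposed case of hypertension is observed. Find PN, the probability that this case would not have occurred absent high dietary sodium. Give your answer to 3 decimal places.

p₁ = P(outcome | exposed) = 349/575 = 0.60696
p₀ = P(outcome | unexposed) = 846/2185 = 0.38719
Under exogeneity and monotonicity, PN = (p₁ − p₀) / p₁.
PN = (0.60696 − 0.38719) / 0.60696 = 0.21977 / 0.60696 ≈ 0.3621

PN ≈ 0.362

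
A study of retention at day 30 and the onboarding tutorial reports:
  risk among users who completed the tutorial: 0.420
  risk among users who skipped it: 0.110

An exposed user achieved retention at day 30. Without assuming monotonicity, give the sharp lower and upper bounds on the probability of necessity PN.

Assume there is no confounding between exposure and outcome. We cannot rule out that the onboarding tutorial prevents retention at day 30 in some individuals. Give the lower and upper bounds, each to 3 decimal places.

Let p₁ = 0.42, p₀ = 0.11.
Under exogeneity alone the bounds on PN are max{0,(p₁−p₀)/p₁} ≤ PN ≤ min{1,(1−p₀)/p₁}.
  lower = (p₁ − p₀)/p₁ = 0.31 / 0.42 ≈ 0.7381
  upper = min{1, (1 − p₀)/p₁} = 0.89 / 0.42 ≈ 2.1190 → capped at 1

0.738 ≤ PN ≤ 1.000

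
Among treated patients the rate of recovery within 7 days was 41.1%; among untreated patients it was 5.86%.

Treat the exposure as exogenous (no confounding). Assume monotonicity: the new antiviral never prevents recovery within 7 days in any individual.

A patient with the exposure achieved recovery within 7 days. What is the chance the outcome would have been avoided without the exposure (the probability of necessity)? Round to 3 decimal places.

p₁ = 0.411, p₀ = 0.0586.
Under exogeneity and monotonicity, PN = (p₁ − p₀) / p₁.
PN = (0.411 − 0.0586) / 0.411 = 0.3524 / 0.411 ≈ 0.8574

PN ≈ 0.857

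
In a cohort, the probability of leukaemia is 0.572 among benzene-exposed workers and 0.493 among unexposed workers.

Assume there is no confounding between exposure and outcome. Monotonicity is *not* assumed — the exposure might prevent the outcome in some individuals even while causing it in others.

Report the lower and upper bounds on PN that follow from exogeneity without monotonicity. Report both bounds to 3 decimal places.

Let p₁ = 0.572, p₀ = 0.493.
Under exogeneity alone the bounds on PN are max{0,(p₁−p₀)/p₁} ≤ PN ≤ min{1,(1−p₀)/p₁}.
  lower = (p₁ − p₀)/p₁ = 0.079 / 0.572 ≈ 0.1381
  upper = min{1, (1 − p₀)/p₁} = 0.507 / 0.572 ≈ 0.8864

0.138 ≤ PN ≤ 0.886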